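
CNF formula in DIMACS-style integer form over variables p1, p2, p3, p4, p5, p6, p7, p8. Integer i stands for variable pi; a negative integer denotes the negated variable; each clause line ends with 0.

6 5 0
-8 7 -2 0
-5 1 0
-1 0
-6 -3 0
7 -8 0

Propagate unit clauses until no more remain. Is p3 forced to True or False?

(~p1) stands alone — p1 = False.
In (p1 | ~p5), p1 is now false; ~p5 must hold, so p5 = False.
(p6 | p5): since p5 = False, the clause reduces to (p6). p6 = True.
In (~p3 | ~p6), ~p6 is now false; ~p3 must hold, so p3 = False.

False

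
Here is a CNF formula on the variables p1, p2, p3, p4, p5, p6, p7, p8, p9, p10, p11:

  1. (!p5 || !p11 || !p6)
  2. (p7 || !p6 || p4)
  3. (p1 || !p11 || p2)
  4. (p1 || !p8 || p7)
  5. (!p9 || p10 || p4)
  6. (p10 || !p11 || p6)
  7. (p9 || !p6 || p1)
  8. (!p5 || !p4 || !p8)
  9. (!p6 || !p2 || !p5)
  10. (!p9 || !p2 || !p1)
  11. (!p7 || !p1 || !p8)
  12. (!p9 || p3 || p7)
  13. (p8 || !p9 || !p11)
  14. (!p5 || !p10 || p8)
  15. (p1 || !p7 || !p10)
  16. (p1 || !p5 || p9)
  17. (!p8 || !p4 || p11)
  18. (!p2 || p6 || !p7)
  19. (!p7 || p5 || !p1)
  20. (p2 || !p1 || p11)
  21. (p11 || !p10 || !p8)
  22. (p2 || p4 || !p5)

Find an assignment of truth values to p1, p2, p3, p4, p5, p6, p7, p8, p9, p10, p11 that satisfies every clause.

Set p1 = True and propagate.
Branch on p2: take p2 = False.
  then p11 is forced to True.
Set p3 = False and propagate.
The remaining clauses are satisfied by p4 = True, p5 = False, p6 = False, p7 = False, p8 = False, p9 = False, p10 = True.
Every clause has at least one true literal under this assignment.

p1 = True, p2 = False, p3 = False, p4 = True, p5 = False, p6 = False, p7 = False, p8 = False, p9 = False, p10 = True, p11 = True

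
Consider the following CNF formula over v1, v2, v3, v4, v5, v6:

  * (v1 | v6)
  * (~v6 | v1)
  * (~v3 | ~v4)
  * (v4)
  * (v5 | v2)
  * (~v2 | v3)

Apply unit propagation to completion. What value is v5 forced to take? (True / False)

True

(v4) is a unit clause: v4 = True.
(~v4 | ~v3) with v4 = True leaves only ~v3, so v3 = False.
In (~v2 | v3), v3 is now false; ~v2 must hold, so v2 = False.
In (v5 | v2), v2 is now false; v5 must hold, so v5 = True.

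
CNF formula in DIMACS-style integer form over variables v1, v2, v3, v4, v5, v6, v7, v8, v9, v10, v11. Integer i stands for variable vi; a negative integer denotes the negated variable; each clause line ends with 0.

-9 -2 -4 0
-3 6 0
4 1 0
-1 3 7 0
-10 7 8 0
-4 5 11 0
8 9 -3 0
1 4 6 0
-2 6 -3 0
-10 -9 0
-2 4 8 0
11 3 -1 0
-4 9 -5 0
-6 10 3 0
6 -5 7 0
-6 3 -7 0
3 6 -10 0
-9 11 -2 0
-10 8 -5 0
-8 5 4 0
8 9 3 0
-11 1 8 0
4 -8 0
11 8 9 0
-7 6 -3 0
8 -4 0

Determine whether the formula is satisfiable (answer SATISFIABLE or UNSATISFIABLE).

SATISFIABLE

v2 occurs only negated in the remaining clauses — set v2 = False.
Set v1 = True and propagate.
Branch on v3: take v3 = True.
  then v6 is forced to True.
Branch on v4: take v4 = False.
  then v8 is forced to False.
  then v9 is forced to True.
  then v10 is forced to False.
v5, v7, v11 are now unconstrained; take v5 = False, v7 = True, v11 = True.
Every clause has at least one true literal under this assignment.
So v1=T, v2=F, v3=T, v4=F, v5=F, v6=T, v7=T, v8=F, v9=T, v10=F, v11=T is a satisfying assignment.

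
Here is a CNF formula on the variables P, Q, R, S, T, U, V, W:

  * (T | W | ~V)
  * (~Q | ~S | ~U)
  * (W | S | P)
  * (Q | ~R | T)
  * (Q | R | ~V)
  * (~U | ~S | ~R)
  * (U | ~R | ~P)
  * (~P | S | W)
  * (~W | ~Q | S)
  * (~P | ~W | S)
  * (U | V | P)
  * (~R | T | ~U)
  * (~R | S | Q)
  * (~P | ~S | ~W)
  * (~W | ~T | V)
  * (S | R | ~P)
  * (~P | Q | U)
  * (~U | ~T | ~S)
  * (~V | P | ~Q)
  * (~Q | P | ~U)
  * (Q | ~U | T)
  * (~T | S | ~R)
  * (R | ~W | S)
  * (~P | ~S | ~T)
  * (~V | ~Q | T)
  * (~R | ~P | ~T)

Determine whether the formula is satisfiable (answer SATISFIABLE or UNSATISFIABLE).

SATISFIABLE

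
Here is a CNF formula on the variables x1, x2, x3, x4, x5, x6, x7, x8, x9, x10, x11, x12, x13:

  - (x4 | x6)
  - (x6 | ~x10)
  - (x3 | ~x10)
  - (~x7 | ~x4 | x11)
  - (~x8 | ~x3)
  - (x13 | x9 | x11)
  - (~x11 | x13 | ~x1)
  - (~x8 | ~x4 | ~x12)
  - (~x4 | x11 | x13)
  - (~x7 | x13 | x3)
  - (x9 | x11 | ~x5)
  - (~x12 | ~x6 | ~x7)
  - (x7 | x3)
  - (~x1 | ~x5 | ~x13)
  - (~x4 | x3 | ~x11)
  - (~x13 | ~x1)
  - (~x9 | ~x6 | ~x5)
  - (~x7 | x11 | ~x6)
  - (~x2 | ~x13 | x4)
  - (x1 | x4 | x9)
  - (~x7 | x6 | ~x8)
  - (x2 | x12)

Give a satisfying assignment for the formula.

x1=False, x2=False, x3=True, x4=True, x5=False, x6=True, x7=False, x8=False, x9=False, x10=True, x11=True, x12=True, x13=True

Check each clause:
  1. (x4 | x6) — x4 is true.
  2. (x6 | ~x10) — x6 is true.
  3. (~x10 | x3) — x3 is true.
  4. (~x7 | x11 | ~x4) — ~x7 is true.
  5. (~x8 | ~x3) — ~x8 is true.
  6. (x11 | x13 | x9) — x11 is true.
  7. (~x11 | ~x1 | x13) — x13 is true.
  8. (~x12 | ~x8 | ~x4) — ~x8 is true.
  9. (x13 | ~x4 | x11) — x11 is true.
  10. (~x7 | x13 | x3) — ~x7 is true.
  11. (x9 | x11 | ~x5) — x11 is true.
  12. (~x12 | ~x7 | ~x6) — ~x7 is true.
  13. (x7 | x3) — x3 is true.
  14. (~x5 | ~x1 | ~x13) — ~x1 is true.
  15. (x3 | ~x4 | ~x11) — x3 is true.
  16. (~x1 | ~x13) — ~x1 is true.
  17. (~x5 | ~x6 | ~x9) — ~x5 is true.
  18. (x11 | ~x7 | ~x6) — ~x7 is true.
  19. (~x13 | x4 | ~x2) — x4 is true.
  20. (x1 | x4 | x9) — x4 is true.
  21. (~x7 | x6 | ~x8) — ~x8 is true.
  22. (x2 | x12) — x12 is true.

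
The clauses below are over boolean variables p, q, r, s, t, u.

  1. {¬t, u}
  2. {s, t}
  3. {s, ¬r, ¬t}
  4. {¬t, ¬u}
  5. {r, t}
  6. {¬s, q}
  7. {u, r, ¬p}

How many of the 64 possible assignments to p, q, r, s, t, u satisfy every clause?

4

Satisfying assignments:
  p=0 q=1 r=1 s=1 t=0 u=0
  p=0 q=1 r=1 s=1 t=0 u=1
  p=1 q=1 r=1 s=1 t=0 u=0
  p=1 q=1 r=1 s=1 t=0 u=1
Count: 4.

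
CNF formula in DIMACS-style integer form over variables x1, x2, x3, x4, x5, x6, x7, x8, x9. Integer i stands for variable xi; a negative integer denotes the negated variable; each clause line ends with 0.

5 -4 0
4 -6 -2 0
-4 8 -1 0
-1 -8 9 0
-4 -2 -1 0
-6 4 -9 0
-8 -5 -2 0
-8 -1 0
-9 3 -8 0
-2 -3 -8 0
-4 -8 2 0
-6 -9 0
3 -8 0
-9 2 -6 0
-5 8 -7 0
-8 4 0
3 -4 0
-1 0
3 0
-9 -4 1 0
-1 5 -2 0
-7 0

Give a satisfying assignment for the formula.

Unit propagation: (!x1) forces x1 = False.
Unit propagation: (x3) forces x3 = True.
(!x7) is a unit clause, so x7 = False.
x6 occurs only negated in the remaining clauses — set x6 = False.
x8 occurs only negated in the remaining clauses — set x8 = False.
Set x4 = False and propagate.
x2, x5, x9 are now unconstrained; take x2 = False, x5 = True, x9 = False.

x1 = False, x2 = False, x3 = True, x4 = False, x5 = True, x6 = False, x7 = False, x8 = False, x9 = False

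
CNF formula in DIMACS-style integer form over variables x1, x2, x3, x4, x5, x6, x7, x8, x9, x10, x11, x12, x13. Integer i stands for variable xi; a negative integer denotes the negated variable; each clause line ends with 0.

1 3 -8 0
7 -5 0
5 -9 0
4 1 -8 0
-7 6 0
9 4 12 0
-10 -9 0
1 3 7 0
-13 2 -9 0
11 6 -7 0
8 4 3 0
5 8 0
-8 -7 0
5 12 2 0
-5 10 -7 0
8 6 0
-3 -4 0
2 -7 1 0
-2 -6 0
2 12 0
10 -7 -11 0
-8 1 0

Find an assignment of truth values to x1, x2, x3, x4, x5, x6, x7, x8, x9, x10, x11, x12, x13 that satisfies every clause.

x1=1, x2=0, x3=1, x4=0, x5=0, x6=0, x7=0, x8=1, x9=0, x10=1, x11=0, x12=1, x13=0

x1 occurs only positively in the remaining clauses — set x1 = True.
Pure literal: x12 appears only positively; assign x12 = True.
Try x2 = False.
Set x3 = True and propagate.
  then x4 is forced to False.
Try x5 = False.
  then x9 is forced to False.
  then x8 is forced to True.
  then x7 is forced to False.
x6, x10, x11, x13 are now unconstrained; take x6 = False, x10 = True, x11 = False, x13 = False.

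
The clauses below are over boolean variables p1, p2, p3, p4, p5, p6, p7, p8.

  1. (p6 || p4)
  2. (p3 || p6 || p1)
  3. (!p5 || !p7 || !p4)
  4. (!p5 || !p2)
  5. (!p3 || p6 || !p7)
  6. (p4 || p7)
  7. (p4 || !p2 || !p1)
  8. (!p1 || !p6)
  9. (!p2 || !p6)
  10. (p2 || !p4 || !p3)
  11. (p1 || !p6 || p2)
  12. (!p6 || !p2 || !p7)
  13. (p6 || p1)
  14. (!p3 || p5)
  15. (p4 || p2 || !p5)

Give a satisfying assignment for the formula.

Try p1 = True.
  then p6 is forced to False.
  then p4 is forced to True.
Set p2 = False and propagate.
  then p3 is forced to False.
The remaining clauses are satisfied by p5 = False, p7 = True, p8 = False.
Every clause has at least one true literal under this assignment.

p1=T  p2=F  p3=F  p4=T  p5=F  p6=F  p7=T  p8=F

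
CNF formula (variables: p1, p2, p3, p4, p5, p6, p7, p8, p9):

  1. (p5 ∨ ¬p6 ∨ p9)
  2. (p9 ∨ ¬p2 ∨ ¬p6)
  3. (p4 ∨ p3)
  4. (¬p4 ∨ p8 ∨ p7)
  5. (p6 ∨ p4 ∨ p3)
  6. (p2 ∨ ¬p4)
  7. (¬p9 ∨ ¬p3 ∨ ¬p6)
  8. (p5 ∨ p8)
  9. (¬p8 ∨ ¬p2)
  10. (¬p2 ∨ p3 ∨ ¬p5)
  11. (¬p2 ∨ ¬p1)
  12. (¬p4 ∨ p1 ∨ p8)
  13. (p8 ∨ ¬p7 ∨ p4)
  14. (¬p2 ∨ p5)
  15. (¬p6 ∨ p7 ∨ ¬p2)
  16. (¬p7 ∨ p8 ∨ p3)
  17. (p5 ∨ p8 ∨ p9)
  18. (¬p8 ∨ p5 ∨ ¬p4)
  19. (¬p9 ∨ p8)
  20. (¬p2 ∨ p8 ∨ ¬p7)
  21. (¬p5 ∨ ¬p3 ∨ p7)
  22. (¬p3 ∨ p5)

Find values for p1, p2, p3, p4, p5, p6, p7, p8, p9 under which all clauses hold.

p1=F, p2=F, p3=T, p4=F, p5=T, p6=F, p7=T, p8=T, p9=T

Branch on p1: take p1 = False.
Try p2 = False.
  then p4 is forced to False.
  then p3 is forced to True.
  then p5 is forced to True.
  then p7 is forced to True.
  then p8 is forced to True.
Try p6 = False.
p9 is now unconstrained; take p9 = True.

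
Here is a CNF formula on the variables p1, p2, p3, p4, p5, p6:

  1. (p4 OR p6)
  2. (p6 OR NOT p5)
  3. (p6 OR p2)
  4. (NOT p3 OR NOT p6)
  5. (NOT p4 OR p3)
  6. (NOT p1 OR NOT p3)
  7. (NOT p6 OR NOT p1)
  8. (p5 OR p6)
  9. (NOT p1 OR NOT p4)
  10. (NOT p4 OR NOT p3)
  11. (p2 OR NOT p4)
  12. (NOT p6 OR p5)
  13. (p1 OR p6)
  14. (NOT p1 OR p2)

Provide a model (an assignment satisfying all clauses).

Set p1 = False and propagate.
  then p6 is forced to True.
  then p3 is forced to False.
  then p4 is forced to False.
  then p5 is forced to True.
p2 is now unconstrained; take p2 = False.
Every clause has at least one true literal under this assignment.

p1=False, p2=False, p3=False, p4=False, p5=True, p6=True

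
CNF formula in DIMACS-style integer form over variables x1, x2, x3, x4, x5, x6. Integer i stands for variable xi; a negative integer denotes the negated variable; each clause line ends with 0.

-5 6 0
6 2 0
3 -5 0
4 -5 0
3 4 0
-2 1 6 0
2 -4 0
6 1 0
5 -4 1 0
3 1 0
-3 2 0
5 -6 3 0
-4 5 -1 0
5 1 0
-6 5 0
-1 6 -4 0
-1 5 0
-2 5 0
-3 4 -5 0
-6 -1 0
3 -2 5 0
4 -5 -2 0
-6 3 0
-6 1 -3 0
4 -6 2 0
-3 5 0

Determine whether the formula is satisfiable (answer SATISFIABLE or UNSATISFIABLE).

UNSATISFIABLE

x5 = True:
  propagation gives x6=True, x3=True, x4=True, x2=True; an empty clause results — contradiction.
x5 = False:
  propagation gives x1=True; an empty clause results — contradiction.
Every branch closes, so no satisfying assignment exists.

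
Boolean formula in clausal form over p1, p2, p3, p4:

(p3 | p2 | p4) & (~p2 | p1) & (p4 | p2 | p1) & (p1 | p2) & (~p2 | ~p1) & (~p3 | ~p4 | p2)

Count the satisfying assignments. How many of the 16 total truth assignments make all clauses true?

2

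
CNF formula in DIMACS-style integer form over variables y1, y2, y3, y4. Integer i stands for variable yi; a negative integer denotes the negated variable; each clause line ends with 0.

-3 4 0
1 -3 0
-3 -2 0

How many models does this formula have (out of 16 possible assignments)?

Case analysis on y3 and y1:
  y3=T, y1=T: remaining (y2,y4) ∈ {(F,T)} — 1.
  y3=T, y1=F: a clause becomes empty — 0.
  y3=F, y1=T: remaining (y2,y4) ∈ {(F,F); (F,T); (T,F); (T,T)} — 4.
  y3=F, y1=F: remaining (y2,y4) ∈ {(F,F); (F,T); (T,F); (T,T)} — 4.
Total: 1 + 0 + 4 + 4 = 9.

9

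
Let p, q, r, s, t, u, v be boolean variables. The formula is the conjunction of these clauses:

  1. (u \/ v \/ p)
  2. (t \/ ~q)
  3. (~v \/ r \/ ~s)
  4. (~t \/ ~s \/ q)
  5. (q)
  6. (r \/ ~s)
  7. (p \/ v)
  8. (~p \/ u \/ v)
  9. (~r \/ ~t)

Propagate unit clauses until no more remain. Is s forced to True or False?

(q) stands alone — q = True.
(~q \/ t): since q = True, the clause reduces to (t). t = True.
(~r \/ ~t): since t = True, the clause reduces to (~r). r = False.
(~s \/ r) with r = False leaves only ~s, so s = False.

False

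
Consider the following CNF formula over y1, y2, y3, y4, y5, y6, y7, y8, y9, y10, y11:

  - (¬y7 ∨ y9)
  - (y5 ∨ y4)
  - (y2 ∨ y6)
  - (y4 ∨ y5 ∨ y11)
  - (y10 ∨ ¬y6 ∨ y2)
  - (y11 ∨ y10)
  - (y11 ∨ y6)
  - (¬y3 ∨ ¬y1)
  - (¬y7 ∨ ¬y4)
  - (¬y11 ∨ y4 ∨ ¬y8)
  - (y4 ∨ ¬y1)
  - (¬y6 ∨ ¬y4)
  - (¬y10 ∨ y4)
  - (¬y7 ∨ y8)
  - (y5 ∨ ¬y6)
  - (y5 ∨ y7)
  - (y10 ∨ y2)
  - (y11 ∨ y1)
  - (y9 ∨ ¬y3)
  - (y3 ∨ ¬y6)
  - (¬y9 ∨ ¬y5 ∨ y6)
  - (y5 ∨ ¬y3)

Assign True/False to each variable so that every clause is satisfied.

y1=True  y2=True  y3=False  y4=True  y5=True  y6=False  y7=False  y8=False  y9=False  y10=False  y11=True

Pure literal: y2 appears only positively; assign y2 = True.
Set y1 = True and propagate.
  then y3 is forced to False.
  then y4 is forced to True.
  then y7 is forced to False.
  then y6 is forced to False.
  then y11 is forced to True.
  then y5 is forced to True.
  then y9 is forced to False.
y8, y10 are now unconstrained; take y8 = False, y10 = False.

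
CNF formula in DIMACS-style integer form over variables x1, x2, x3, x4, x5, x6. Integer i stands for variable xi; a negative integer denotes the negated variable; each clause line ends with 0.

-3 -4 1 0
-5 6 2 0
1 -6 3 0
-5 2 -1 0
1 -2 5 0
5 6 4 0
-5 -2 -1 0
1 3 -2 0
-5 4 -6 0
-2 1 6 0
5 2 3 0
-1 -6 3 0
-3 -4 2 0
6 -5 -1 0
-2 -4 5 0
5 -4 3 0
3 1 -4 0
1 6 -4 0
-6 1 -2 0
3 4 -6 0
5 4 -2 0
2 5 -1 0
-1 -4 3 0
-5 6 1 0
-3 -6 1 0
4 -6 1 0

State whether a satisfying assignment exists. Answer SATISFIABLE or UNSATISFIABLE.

UNSATISFIABLE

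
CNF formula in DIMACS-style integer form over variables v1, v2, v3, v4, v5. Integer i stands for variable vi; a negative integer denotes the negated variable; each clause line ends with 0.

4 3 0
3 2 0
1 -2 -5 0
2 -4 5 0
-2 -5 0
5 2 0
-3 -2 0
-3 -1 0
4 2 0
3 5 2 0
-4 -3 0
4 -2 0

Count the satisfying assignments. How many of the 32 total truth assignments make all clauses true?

Satisfying assignments:
  v1=0 v2=1 v3=0 v4=1 v5=0
  v1=1 v2=1 v3=0 v4=1 v5=0
Count: 2.

2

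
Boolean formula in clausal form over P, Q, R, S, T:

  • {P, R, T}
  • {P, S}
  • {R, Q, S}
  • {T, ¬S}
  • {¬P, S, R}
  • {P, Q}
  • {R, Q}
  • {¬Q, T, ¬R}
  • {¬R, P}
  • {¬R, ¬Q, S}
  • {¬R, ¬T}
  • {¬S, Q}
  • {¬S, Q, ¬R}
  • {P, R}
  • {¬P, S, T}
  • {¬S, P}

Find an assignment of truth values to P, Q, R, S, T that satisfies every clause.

P=True, Q=True, R=False, S=True, T=True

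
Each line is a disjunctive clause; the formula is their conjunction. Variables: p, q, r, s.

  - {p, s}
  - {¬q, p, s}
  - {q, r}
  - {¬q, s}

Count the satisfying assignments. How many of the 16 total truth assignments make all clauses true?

The models are:
  p=F q=F r=T s=T
  p=F q=T r=F s=T
  p=F q=T r=T s=T
  p=T q=F r=T s=F
  p=T q=F r=T s=T
  p=T q=T r=F s=T
  p=T q=T r=T s=T
Count: 7.

7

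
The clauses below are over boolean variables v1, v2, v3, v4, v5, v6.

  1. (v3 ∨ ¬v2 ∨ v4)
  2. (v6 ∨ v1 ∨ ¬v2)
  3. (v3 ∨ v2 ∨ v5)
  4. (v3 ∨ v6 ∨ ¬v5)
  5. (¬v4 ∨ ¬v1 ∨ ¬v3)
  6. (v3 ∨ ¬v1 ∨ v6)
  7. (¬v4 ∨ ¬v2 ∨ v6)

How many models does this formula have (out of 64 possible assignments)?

Split on v3, then v2.
  v3=1, v2=1: v5 free; 4 ways for (v1,v4,v6) × 2^1 = 8.
  v3=1, v2=0: v5, v6 free; 3 ways for (v1,v4) × 2^2 = 12.
  v3=0, v2=1: remaining (v1,v4,v5,v6) ∈ {(0,1,0,1); (0,1,1,1); (1,1,0,1); (1,1,1,1)} — 4.
  v3=0, v2=0: remaining (v1,v4,v5,v6) ∈ {(0,0,1,1); (0,1,1,1); (1,0,1,1); (1,1,1,1)} — 4.
Total: 8 + 12 + 4 + 4 = 28.

28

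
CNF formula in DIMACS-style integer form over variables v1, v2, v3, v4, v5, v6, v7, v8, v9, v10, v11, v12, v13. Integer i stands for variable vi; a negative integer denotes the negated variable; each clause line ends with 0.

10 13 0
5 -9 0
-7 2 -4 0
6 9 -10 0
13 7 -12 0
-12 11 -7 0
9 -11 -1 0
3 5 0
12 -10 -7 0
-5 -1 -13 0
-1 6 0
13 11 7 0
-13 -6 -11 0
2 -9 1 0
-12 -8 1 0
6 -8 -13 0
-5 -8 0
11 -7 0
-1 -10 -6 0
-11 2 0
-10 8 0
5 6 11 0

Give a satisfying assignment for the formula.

v1=F, v2=T, v3=T, v4=F, v5=F, v6=T, v7=F, v8=F, v9=F, v10=F, v11=F, v12=F, v13=T

v2 occurs only positively in the remaining clauses — set v2 = True.
v3 occurs only positively in the remaining clauses — set v3 = True.
Try v1 = False.
Set v5 = False and propagate.
  then v9 is forced to False.
The remaining clauses are satisfied by v4 = False, v6 = True, v7 = False, v8 = False, v10 = False, v11 = False, v12 = False, v13 = True.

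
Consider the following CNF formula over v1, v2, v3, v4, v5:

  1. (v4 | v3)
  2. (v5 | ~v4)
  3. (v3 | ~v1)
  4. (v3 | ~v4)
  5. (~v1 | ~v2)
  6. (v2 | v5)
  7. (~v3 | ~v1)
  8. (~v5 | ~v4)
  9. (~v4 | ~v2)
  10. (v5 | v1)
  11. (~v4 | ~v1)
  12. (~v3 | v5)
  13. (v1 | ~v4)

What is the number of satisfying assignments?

2

The models are:
  v1=F v2=F v3=T v4=F v5=T
  v1=F v2=T v3=T v4=F v5=T
That's 2 in total.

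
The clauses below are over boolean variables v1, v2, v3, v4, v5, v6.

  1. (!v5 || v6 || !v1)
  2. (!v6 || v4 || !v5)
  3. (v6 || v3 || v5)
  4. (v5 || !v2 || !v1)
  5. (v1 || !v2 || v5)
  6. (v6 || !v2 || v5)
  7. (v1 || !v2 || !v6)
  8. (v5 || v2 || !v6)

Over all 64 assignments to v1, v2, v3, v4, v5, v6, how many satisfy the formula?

18

Split on v5, then v6.
  v5=1, v6=1: v3 free; 3 ways for (v1,v2,v4) × 2^1 = 6.
  v5=1, v6=0: forces v1=0; v2, v3, v4 free → 2^3 = 8.
  v5=0, v6=1: a clause becomes empty — 0.
  v5=0, v6=0: remaining (v1,v2,v3,v4) ∈ {(0,0,1,0); (0,0,1,1); (1,0,1,0); (1,0,1,1)} — 4.
Total: 6 + 8 + 0 + 4 = 18.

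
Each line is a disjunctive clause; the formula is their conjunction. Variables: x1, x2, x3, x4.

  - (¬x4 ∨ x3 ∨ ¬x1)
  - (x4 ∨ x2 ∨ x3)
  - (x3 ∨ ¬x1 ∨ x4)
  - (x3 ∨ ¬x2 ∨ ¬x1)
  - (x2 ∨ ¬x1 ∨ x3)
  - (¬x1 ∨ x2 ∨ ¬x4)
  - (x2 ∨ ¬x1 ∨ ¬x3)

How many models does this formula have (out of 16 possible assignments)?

9

Case analysis on x1 and x3:
  x1=T, x3=T: remaining (x2,x4) ∈ {(T,F); (T,T)} — 2.
  x1=T, x3=F: a clause becomes empty — 0.
  x1=F, x3=T: remaining (x2,x4) ∈ {(F,F); (F,T); (T,F); (T,T)} — 4.
  x1=F, x3=F: remaining (x2,x4) ∈ {(F,T); (T,F); (T,T)} — 3.
Total: 2 + 0 + 4 + 3 = 9.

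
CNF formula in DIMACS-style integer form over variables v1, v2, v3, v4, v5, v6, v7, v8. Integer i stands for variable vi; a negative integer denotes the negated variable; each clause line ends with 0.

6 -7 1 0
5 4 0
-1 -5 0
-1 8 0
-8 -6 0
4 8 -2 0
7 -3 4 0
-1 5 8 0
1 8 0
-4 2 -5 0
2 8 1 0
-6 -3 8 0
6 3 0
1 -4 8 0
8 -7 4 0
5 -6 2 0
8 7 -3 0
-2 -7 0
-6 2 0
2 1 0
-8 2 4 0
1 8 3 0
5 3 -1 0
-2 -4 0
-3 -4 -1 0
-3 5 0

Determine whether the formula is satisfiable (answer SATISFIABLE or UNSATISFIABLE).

v8 = True:
  propagation gives v6=False, v3=True, v5=True, v1=False; an empty clause results — contradiction.
v8 = False:
  propagation gives v1=False; an empty clause results — contradiction.
Every branch closes, so no satisfying assignment exists.

UNSATISFIABLE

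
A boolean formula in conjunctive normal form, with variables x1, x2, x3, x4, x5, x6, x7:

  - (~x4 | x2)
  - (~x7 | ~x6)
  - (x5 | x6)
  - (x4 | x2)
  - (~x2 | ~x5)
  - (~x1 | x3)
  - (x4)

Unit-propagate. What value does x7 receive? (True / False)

False

Unit clause (x4) sets x4 = True.
(~x4 | x2) with x4 = True leaves only x2, so x2 = True.
From (~x2 | ~x5) and x2 = True: x5 = False.
In (x6 | x5), x5 is now false; x6 must hold, so x6 = True.
In (~x7 | ~x6), ~x6 is now false; ~x7 must hold, so x7 = False.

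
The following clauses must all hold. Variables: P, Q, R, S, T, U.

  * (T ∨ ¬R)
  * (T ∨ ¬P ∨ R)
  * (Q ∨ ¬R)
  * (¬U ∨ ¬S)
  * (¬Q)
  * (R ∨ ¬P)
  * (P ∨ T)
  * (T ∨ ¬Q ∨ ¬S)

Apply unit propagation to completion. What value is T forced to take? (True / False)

True

Unit clause (¬Q) sets Q = False.
From (Q ∨ ¬R) and Q = False: R = False.
In (¬P ∨ R), R is now false; ¬P must hold, so P = False.
(T ∨ P) with P = False leaves only T, so T = True.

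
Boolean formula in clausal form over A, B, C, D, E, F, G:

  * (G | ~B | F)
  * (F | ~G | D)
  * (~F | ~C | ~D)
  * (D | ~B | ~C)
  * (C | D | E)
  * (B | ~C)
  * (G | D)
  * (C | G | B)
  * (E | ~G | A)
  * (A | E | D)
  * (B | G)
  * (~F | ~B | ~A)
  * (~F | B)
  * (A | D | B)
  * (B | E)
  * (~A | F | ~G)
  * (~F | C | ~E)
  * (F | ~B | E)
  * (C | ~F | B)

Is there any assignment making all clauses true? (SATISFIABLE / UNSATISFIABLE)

SATISFIABLE

Branch on A: take A = False.
Branch on B: take B = False.
  then C is forced to False.
  then G is forced to True.
  then E is forced to True.
  then F is forced to False.
  then D is forced to True.
So A = False  B = False  C = False  D = True  E = True  F = False  G = True is a satisfying assignment.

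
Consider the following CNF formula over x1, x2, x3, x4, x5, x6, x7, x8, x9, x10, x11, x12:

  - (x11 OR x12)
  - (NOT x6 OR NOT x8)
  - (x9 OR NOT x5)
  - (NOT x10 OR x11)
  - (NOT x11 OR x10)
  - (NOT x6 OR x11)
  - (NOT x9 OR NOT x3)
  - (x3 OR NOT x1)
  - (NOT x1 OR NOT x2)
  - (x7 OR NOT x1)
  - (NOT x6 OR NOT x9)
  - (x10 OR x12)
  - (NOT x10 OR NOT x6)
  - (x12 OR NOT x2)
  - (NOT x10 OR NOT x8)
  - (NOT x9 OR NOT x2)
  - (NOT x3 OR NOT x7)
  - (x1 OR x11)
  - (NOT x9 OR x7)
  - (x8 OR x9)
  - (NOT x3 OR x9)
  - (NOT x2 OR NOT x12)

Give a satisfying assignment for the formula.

x1=F, x2=F, x3=F, x4=T, x5=T, x6=F, x7=T, x8=F, x9=T, x10=T, x11=T, x12=T

Pure literal: x2 appears only negated; assign x2 = False.
x6 occurs only negated in the remaining clauses — set x6 = False.
Try x1 = False.
  then x11 is forced to True.
  then x10 is forced to True.
  then x8 is forced to False.
  then x9 is forced to True.
  then x3 is forced to False.
  then x7 is forced to True.
x4, x5, x12 are now unconstrained; take x4 = True, x5 = True, x12 = True.
Every clause has at least one true literal under this assignment.
Check each clause:
  1. (x11 OR x12) — x11 is true.
  2. (NOT x6 OR NOT x8) — NOT x8 is true.
  3. (NOT x5 OR x9) — x9 is true.
  4. (NOT x10 OR x11) — x11 is true.
  5. (NOT x11 OR x10) — x10 is true.
  6. (x11 OR NOT x6) — NOT x6 is true.
  7. (NOT x9 OR NOT x3) — NOT x3 is true.
  8. (NOT x1 OR x3) — NOT x1 is true.
  9. (NOT x2 OR NOT x1) — NOT x2 is true.
  10. (x7 OR NOT x1) — NOT x1 is true.
  11. (NOT x6 OR NOT x9) — NOT x6 is true.
  12. (x10 OR x12) — x10 is true.
  13. (NOT x10 OR NOT x6) — NOT x6 is true.
  14. (NOT x2 OR x12) — x12 is true.
  15. (NOT x10 OR NOT x8) — NOT x8 is true.
  16. (NOT x9 OR NOT x2) — NOT x2 is true.
  17. (NOT x3 OR NOT x7) — NOT x3 is true.
  18. (x11 OR x1) — x11 is true.
  19. (NOT x9 OR x7) — x7 is true.
  20. (x9 OR x8) — x9 is true.
  21. (x9 OR NOT x3) — x9 is true.
  22. (NOT x12 OR NOT x2) — NOT x2 is true.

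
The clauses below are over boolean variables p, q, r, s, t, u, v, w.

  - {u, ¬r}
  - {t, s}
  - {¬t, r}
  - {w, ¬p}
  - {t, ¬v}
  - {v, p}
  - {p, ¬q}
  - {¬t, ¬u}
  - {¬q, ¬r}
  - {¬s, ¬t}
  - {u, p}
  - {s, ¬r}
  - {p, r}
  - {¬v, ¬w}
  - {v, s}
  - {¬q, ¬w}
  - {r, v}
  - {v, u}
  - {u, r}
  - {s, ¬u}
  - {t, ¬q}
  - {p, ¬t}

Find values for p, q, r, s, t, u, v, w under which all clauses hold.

p=True, q=False, r=True, s=True, t=False, u=True, v=False, w=True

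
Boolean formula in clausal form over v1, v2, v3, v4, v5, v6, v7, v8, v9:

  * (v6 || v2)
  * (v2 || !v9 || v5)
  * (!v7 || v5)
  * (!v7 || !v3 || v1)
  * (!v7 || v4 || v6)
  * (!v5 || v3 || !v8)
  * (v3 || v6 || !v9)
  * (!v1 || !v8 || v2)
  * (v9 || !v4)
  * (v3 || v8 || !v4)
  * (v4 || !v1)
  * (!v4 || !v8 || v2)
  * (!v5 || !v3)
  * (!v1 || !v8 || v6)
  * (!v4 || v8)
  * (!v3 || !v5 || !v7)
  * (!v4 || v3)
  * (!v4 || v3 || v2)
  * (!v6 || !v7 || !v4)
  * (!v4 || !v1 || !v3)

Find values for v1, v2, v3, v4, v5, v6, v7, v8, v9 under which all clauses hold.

Pure literal: v2 appears only positively; assign v2 = True.
v7 occurs only negated in the remaining clauses — set v7 = False.
Branch on v1: take v1 = False.
Set v3 = True and propagate.
  then v5 is forced to False.
The remaining clauses are satisfied by v4 = True, v6 = True, v8 = True, v9 = True.
Every clause has at least one true literal under this assignment.

v1=F, v2=T, v3=T, v4=T, v5=F, v6=T, v7=F, v8=T, v9=T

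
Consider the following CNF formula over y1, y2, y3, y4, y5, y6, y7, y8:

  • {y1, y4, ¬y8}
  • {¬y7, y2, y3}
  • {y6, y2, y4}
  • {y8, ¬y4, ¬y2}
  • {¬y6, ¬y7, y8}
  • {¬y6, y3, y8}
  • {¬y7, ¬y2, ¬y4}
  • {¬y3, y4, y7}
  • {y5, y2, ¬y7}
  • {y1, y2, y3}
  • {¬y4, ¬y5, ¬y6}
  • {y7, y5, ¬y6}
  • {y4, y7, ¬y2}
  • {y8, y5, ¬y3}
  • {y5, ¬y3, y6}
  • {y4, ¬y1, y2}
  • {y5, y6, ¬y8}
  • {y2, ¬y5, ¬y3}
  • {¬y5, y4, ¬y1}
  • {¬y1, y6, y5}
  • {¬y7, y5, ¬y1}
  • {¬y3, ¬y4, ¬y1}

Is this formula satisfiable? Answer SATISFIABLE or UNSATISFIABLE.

SATISFIABLE

Try y1 = True.
Branch on y2: take y2 = True.
Branch on y3: take y3 = False.
The remaining clauses are satisfied by y4 = True, y5 = True, y6 = False, y7 = False, y8 = True.
Every clause has at least one true literal under this assignment.
So y1=T, y2=T, y3=F, y4=T, y5=T, y6=F, y7=F, y8=T is a satisfying assignment.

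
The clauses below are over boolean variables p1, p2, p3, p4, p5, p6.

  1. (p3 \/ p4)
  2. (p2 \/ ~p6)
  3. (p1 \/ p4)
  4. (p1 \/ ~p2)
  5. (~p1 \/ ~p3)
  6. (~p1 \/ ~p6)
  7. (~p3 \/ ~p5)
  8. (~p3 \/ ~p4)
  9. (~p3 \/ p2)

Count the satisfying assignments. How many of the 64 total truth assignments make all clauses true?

6

The models are:
  p1=F p2=F p3=F p4=T p5=F p6=F
  p1=F p2=F p3=F p4=T p5=T p6=F
  p1=T p2=F p3=F p4=T p5=F p6=F
  p1=T p2=F p3=F p4=T p5=T p6=F
  p1=T p2=T p3=F p4=T p5=F p6=F
  p1=T p2=T p3=F p4=T p5=T p6=F
Count: 6.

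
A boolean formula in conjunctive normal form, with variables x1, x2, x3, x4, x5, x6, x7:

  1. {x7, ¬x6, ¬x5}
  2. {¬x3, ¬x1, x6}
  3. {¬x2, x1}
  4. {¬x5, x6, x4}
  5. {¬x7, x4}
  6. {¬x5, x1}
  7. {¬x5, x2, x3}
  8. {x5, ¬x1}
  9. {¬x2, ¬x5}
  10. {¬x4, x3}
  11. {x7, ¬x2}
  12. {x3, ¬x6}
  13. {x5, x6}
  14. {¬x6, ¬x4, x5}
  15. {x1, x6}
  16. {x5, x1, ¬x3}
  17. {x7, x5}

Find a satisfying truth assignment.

x1=T  x2=F  x3=T  x4=T  x5=T  x6=T  x7=T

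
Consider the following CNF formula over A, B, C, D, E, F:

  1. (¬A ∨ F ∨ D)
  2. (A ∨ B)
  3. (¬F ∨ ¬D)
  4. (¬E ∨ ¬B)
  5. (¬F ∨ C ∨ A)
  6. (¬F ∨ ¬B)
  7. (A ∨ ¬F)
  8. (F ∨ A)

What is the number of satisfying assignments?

Split on F, then A.
  F=1, A=1: remaining (B,C,D,E) ∈ {(0,0,0,0); (0,0,0,1); (0,1,0,0); (0,1,0,1)} — 4.
  F=1, A=0: a clause becomes empty — 0.
  F=0, A=1: C free; 3 ways for (B,D,E) × 2^1 = 6.
  F=0, A=0: a clause becomes empty — 0.
Total: 4 + 0 + 6 + 0 = 10.

10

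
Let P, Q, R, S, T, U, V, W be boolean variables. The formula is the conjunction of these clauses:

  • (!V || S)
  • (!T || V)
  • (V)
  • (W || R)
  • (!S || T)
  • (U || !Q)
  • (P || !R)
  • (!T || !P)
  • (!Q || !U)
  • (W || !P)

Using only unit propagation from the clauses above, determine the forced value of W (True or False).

True

(V) is a unit clause: V = True.
In (!V || S), !V is now false; S must hold, so S = True.
(T || !S) with S = True leaves only T, so T = True.
In (!T || !P), !T is now false; !P must hold, so P = False.
From (!R || P) and P = False: R = False.
(R || W) with R = False leaves only W, so W = True.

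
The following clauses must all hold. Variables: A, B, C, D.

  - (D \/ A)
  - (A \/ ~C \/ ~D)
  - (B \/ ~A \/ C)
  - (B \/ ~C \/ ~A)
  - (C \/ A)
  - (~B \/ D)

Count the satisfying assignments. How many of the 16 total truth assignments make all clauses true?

2

Satisfying assignments:
  A=T B=T C=F D=T
  A=T B=T C=T D=T
That's 2 in total.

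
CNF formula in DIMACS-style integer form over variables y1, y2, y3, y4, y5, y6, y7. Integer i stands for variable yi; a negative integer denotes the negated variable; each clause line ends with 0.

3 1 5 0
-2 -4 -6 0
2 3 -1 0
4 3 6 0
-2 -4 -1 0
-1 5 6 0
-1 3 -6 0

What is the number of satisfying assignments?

Case analysis on y1 and y3:
  y1=T, y3=T: y7 free; 9 ways for (y2,y4,y5,y6) × 2^1 = 18.
  y1=T, y3=F: a clause becomes empty — 0.
  y1=F, y3=T: y5, y7 free; 7 ways for (y2,y4,y6) × 2^2 = 28.
  y1=F, y3=F: y7 free; 5 ways for (y2,y4,y5,y6) × 2^1 = 10.
Total: 18 + 0 + 28 + 10 = 56.

56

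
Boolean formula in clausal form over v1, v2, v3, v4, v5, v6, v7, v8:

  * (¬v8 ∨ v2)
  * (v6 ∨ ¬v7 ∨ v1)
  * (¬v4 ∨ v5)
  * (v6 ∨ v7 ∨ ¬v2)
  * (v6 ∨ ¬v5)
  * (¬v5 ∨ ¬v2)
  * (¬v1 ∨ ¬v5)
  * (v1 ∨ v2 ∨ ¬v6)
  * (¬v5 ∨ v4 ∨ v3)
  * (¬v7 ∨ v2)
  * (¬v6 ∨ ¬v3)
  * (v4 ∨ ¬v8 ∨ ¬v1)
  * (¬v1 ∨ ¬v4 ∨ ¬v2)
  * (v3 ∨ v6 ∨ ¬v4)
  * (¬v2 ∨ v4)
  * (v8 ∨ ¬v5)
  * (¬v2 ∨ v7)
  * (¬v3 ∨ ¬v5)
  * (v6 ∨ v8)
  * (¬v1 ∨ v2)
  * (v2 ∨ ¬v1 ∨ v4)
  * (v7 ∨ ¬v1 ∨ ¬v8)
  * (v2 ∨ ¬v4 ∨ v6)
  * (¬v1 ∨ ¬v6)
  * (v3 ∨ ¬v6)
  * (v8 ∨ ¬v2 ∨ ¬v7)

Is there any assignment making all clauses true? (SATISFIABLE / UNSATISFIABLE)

UNSATISFIABLE

v2 = True:
  propagation gives v5=False, v4=False; an empty clause results — contradiction.
v2 = False:
  propagation gives v8=False, v7=False, v5=False, v4=False; an empty clause results — contradiction.
Every branch closes, so no satisfying assignment exists.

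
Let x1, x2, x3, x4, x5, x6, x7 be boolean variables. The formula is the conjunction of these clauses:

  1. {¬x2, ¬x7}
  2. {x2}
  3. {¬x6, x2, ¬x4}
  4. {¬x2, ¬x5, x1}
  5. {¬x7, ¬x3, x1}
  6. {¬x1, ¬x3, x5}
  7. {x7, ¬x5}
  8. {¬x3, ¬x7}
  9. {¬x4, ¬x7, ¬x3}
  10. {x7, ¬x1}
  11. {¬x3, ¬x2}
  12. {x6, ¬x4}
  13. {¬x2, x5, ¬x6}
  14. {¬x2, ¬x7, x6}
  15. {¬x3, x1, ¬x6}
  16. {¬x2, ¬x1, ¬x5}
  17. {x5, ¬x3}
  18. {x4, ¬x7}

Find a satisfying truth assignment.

x1=False, x2=True, x3=False, x4=False, x5=False, x6=False, x7=False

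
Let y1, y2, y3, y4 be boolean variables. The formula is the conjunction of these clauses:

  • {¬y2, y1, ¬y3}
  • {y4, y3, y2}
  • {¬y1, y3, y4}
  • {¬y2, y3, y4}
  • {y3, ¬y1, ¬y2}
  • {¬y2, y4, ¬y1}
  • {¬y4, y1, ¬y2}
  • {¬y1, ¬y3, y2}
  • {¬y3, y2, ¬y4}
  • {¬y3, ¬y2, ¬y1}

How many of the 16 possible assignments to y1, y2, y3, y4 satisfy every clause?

3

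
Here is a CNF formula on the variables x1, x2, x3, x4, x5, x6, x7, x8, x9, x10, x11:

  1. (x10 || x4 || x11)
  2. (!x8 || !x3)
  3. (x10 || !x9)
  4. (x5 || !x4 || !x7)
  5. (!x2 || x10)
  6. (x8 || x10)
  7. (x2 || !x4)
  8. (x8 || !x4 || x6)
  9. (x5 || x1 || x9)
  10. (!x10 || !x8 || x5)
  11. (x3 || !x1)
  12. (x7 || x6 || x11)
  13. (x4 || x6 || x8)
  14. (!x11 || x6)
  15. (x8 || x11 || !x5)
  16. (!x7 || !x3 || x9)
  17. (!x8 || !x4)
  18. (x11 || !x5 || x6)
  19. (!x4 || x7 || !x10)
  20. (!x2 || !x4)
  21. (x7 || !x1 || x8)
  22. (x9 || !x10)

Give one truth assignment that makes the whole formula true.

Pure literal: x6 appears only positively; assign x6 = True.
Try x1 = False.
Set x2 = False and propagate.
  then x4 is forced to False.
The remaining clauses are satisfied by x3 = False, x5 = True, x7 = True, x8 = False, x9 = True, x10 = True, x11 = True.
Check each clause:
  1. (x4 || x11 || x10) — x10 is true.
  2. (!x8 || !x3) — !x8 is true.
  3. (x10 || !x9) — x10 is true.
  4. (!x4 || !x7 || x5) — !x4 is true.
  5. (x10 || !x2) — x10 is true.
  6. (x10 || x8) — x10 is true.
  7. (!x4 || x2) — !x4 is true.
  8. (x6 || !x4 || x8) — !x4 is true.
  9. (x9 || x5 || x1) — x5 is true.
  10. (x5 || !x10 || !x8) — !x8 is true.
  11. (x3 || !x1) — !x1 is true.
  12. (x11 || x7 || x6) — x11 is true.
  13. (x6 || x8 || x4) — x6 is true.
  14. (!x11 || x6) — x6 is true.
  15. (x8 || x11 || !x5) — x11 is true.
  16. (!x3 || !x7 || x9) — !x3 is true.
  17. (!x8 || !x4) — !x8 is true.
  18. (x6 || x11 || !x5) — x11 is true.
  19. (x7 || !x10 || !x4) — !x4 is true.
  20. (!x4 || !x2) — !x4 is true.
  21. (x8 || x7 || !x1) — !x1 is true.
  22. (!x10 || x9) — x9 is true.

x1=False  x2=False  x3=False  x4=False  x5=True  x6=True  x7=True  x8=False  x9=True  x10=True  x11=True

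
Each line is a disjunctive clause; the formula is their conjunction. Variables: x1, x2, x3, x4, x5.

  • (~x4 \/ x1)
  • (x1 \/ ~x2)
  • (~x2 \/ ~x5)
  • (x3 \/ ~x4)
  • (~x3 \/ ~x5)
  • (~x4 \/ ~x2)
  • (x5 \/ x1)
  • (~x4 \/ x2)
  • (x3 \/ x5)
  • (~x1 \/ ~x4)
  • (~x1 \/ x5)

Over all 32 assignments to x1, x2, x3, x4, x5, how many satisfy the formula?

2

Satisfying assignments:
  x1=F x2=F x3=F x4=F x5=T
  x1=T x2=F x3=F x4=F x5=T
Count: 2.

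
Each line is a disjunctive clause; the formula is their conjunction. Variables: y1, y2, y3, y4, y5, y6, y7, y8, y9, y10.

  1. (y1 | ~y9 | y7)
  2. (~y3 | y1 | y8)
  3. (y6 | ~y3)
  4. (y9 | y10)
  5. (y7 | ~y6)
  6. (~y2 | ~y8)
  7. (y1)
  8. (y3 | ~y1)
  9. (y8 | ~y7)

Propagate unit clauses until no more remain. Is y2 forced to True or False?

Unit clause (y1) sets y1 = True.
(y3 | ~y1) with y1 = True leaves only y3, so y3 = True.
In (y6 | ~y3), ~y3 is now false; y6 must hold, so y6 = True.
In (~y6 | y7), ~y6 is now false; y7 must hold, so y7 = True.
In (y8 | ~y7), ~y7 is now false; y8 must hold, so y8 = True.
(~y2 | ~y8) with y8 = True leaves only ~y2, so y2 = False.

False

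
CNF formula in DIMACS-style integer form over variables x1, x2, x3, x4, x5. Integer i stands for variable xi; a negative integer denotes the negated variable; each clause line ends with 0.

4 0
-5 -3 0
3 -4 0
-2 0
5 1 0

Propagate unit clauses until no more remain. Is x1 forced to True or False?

True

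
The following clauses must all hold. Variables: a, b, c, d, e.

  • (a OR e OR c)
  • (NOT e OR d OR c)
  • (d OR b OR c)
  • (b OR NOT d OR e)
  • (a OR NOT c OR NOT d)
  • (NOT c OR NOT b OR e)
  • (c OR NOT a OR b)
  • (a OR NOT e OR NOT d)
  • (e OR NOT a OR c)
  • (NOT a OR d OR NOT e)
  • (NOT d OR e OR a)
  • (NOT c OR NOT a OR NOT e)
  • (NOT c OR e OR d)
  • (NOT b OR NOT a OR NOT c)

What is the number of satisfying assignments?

The models are:
  a=0 b=0 c=1 d=0 e=1
  a=0 b=1 c=1 d=0 e=1
  a=1 b=1 c=0 d=1 e=1
That's 3 in total.

3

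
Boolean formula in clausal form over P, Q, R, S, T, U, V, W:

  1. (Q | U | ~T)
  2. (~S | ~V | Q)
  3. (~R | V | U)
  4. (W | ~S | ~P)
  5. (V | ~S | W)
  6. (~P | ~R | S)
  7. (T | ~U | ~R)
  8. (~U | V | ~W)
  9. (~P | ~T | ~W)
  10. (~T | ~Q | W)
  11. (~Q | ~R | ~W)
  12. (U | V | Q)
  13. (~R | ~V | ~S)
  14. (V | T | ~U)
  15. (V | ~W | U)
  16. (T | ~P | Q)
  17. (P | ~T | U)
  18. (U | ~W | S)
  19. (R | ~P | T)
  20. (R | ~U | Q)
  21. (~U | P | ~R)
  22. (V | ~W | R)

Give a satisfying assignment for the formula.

Set P = False and propagate.
Branch on Q: take Q = True.
For the remaining variables, R = False, S = True, T = False, U = True, V = True, W = True works.
Check each clause:
  1. (Q | ~T | U) — Q is true.
  2. (~S | Q | ~V) — Q is true.
  3. (~R | U | V) — ~R is true.
  4. (~S | W | ~P) — W is true.
  5. (V | W | ~S) — W is true.
  6. (S | ~P | ~R) — S is true.
  7. (T | ~R | ~U) — ~R is true.
  8. (~U | ~W | V) — V is true.
  9. (~P | ~W | ~T) — ~T is true.
  10. (~T | ~Q | W) — W is true.
  11. (~W | ~Q | ~R) — ~R is true.
  12. (V | U | Q) — Q is true.
  13. (~S | ~R | ~V) — ~R is true.
  14. (T | V | ~U) — V is true.
  15. (U | V | ~W) — U is true.
  16. (~P | Q | T) — Q is true.
  17. (~T | P | U) — ~T is true.
  18. (S | ~W | U) — S is true.
  19. (~P | T | R) — ~P is true.
  20. (Q | R | ~U) — Q is true.
  21. (P | ~R | ~U) — ~R is true.
  22. (R | V | ~W) — V is true.

P = False, Q = True, R = False, S = True, T = False, U = True, V = True, W = True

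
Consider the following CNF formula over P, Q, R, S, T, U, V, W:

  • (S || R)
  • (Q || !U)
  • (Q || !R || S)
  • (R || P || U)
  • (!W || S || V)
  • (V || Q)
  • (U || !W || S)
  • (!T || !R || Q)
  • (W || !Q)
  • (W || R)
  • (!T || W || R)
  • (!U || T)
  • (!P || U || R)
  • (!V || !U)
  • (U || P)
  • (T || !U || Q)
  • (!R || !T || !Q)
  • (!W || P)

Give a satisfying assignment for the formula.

P=T, Q=F, R=T, S=T, T=F, U=F, V=T, W=F

Pure literal: S appears only positively; assign S = True.
Branch on P: take P = True.
Try Q = False.
  then U is forced to False.
  then V is forced to True.
  then R is forced to True.
  then T is forced to False.
W is now unconstrained; take W = False.
Every clause has at least one true literal under this assignment.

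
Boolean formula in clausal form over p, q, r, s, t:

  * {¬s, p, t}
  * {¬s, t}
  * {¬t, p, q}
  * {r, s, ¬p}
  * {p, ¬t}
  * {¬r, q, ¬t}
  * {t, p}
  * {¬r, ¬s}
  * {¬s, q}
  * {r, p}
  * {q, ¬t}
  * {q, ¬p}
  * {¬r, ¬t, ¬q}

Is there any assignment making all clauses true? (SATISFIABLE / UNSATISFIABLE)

SATISFIABLE

Set p = True and propagate.
  then q is forced to True.
Branch on r: take r = False.
  then s is forced to True.
  then t is forced to True.
Every clause has at least one true literal under this assignment.
So p=T  q=T  r=F  s=T  t=T is a satisfying assignment.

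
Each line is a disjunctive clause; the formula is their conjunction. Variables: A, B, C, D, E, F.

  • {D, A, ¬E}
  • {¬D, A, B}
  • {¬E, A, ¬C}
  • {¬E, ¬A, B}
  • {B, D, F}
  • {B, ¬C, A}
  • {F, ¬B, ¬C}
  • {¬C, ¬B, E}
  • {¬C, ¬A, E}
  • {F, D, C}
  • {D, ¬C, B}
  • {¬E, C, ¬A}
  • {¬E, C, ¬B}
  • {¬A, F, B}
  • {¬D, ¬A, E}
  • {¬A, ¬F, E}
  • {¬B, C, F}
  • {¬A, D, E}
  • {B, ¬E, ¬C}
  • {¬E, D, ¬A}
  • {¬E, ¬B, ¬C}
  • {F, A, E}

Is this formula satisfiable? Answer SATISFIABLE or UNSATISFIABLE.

Set A = False and propagate.
Set B = True and propagate.
The remaining clauses are satisfied by C = False, D = True, E = False, F = True.
Every clause has at least one true literal under this assignment.
So A = F, B = T, C = F, D = T, E = F, F = T is a satisfying assignment.

SATISFIABLE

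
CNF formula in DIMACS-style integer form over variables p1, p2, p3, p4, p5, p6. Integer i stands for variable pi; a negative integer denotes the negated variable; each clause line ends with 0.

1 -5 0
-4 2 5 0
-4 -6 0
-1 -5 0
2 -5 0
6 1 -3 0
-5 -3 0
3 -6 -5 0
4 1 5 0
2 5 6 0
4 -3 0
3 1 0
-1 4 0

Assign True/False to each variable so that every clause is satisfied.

p1=T, p2=T, p3=F, p4=T, p5=F, p6=F

Pure literal: p2 appears only positively; assign p2 = True.
Set p1 = True and propagate.
  then p5 is forced to False.
  then p4 is forced to True.
  then p6 is forced to False.
p3 is now unconstrained; take p3 = False.
Every clause has at least one true literal under this assignment.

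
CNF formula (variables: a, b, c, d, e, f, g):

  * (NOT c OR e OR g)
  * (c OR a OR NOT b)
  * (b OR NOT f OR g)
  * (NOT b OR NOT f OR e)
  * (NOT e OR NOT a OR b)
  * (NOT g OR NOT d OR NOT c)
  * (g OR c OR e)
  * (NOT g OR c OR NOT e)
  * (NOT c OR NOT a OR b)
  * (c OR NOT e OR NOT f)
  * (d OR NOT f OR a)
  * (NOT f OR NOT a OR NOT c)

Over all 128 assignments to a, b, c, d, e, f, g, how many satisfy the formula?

Case analysis on c and e:
  c=T, e=T: 10 of the 32 assignments to (a,b,d,f,g) work.
  c=T, e=F: remaining (a,b,d,f,g) ∈ {(F,F,F,F,T); (F,T,F,F,T); (T,T,F,F,T)} — 3.
  c=F, e=T: remaining (a,b,d,f,g) ∈ {(F,F,F,F,F); (F,F,T,F,F); (T,T,F,F,F); (T,T,T,F,F)} — 4.
  c=F, e=F: 9 of the 32 assignments to (a,b,d,f,g) work.
Total: 10 + 3 + 4 + 9 = 26.

26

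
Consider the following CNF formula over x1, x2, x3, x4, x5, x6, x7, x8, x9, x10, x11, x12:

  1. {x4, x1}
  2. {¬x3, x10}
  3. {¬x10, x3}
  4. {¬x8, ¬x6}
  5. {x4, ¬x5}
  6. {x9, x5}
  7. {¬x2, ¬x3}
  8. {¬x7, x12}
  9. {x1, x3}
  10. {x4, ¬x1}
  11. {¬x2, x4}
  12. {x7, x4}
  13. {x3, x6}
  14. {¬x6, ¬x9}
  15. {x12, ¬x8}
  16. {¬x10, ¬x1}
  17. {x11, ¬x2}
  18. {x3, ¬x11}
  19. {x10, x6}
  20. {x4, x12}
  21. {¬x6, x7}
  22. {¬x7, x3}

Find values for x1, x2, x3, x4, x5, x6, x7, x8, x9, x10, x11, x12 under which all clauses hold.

Pure literal: x2 appears only negated; assign x2 = False.
x4 occurs only positively in the remaining clauses — set x4 = True.
Try x1 = False.
  then x3 is forced to True.
  then x10 is forced to True.
Set x5 = True and propagate.
Branch on x6: take x6 = False.
For the remaining variables, x7 = False, x8 = True, x9 = True, x11 = True, x12 = True works.

x1=0, x2=0, x3=1, x4=1, x5=1, x6=0, x7=0, x8=1, x9=1, x10=1, x11=1, x12=1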